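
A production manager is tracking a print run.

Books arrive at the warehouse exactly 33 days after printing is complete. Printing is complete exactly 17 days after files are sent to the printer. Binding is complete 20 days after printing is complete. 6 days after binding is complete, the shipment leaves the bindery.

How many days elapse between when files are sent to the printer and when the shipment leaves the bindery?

43 days

Causal path: files are sent to the printer → printing is complete → binding is complete → the shipment leaves the bindery.
Total delay along the path: 17 + 20 + 6 = 43 days.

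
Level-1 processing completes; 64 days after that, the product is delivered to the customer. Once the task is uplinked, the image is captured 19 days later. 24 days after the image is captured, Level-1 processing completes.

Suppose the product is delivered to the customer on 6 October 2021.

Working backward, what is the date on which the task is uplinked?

The product is delivered to the customer: Oct 6, 2021.
Level-1 processing completes: Oct 6, 2021 − 64 days = Aug 3, 2021.
The image is captured: Aug 3, 2021 − 24 days = Jul 10, 2021.
The task is uplinked: Jul 10, 2021 − 19 days = Jun 21, 2021.

21 June 2021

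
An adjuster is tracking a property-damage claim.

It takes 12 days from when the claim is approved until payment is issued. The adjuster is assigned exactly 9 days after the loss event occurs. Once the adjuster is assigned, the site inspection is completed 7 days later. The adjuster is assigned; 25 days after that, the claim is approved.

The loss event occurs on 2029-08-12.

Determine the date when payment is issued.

2029-09-27

The loss event occurs: Aug 12, 2029.
The adjuster is assigned: Aug 12, 2029 + 9 days = Aug 21, 2029.
The claim is approved: Aug 21, 2029 + 25 days = Sep 15, 2029.
Payment is issued: Sep 15, 2029 + 12 days = Sep 27, 2029.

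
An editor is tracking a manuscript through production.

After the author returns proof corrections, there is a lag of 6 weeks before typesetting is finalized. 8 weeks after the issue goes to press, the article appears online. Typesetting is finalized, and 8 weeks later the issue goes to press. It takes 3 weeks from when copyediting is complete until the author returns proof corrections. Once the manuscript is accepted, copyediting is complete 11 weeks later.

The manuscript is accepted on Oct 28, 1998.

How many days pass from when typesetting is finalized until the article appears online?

Causal path: typesetting is finalized → the issue goes to press → the article appears online.
Total delay along the path: 8 + 8 weeks = 16 weeks = 112 days.

112 days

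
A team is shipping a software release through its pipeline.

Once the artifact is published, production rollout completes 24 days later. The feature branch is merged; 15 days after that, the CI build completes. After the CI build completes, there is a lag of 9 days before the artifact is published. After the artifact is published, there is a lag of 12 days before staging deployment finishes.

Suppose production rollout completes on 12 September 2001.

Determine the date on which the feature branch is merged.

Production rollout completes: Sep 12, 2001.
The artifact is published: Sep 12, 2001 − 24 days = Aug 19, 2001.
The CI build completes: Aug 19, 2001 − 9 days = Aug 10, 2001.
The feature branch is merged: Aug 10, 2001 − 15 days = Jul 26, 2001.

26 July 2001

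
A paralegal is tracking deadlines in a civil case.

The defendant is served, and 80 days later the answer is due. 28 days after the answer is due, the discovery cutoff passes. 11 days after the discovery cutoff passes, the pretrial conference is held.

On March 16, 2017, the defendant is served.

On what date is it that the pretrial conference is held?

July 13, 2017

The defendant is served: Mar 16, 2017.
The answer is due: Mar 16, 2017 + 80 days = Jun 4, 2017.
The discovery cutoff passes: Jun 4, 2017 + 28 days = Jul 2, 2017.
The pretrial conference is held: Jul 2, 2017 + 11 days = Jul 13, 2017.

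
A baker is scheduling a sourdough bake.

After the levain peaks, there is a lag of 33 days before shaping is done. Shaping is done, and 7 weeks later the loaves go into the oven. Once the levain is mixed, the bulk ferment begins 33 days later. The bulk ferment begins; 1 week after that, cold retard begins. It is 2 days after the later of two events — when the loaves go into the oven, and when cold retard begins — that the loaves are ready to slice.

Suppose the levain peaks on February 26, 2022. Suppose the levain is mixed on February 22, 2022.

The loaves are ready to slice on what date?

The levain peaks: Feb 26, 2022.
Shaping is done: Feb 26, 2022 + 33 days = Mar 31, 2022.
The loaves go into the oven: Mar 31, 2022 + 7 weeks = May 19, 2022.
The levain is mixed: Feb 22, 2022.
The bulk ferment begins: Feb 22, 2022 + 33 days = Mar 27, 2022.
Cold retard begins: Mar 27, 2022 + 1 week = Apr 3, 2022.
Both prerequisites met — the loaves go into the oven (May 19, 2022), cold retard begins (Apr 3, 2022); the later is May 19, 2022.
The loaves are ready to slice: May 19, 2022 + 2 days = May 21, 2022.

May 21, 2022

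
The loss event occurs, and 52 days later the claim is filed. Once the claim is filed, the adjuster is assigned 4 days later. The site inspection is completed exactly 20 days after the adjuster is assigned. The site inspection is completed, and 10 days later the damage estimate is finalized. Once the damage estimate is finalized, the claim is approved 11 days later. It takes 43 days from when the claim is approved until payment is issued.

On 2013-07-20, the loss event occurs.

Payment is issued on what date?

2013-12-07

The loss event occurs: Jul 20, 2013.
The claim is filed: Jul 20, 2013 + 52 days = Sep 10, 2013.
The adjuster is assigned: Sep 10, 2013 + 4 days = Sep 14, 2013.
The site inspection is completed: Sep 14, 2013 + 20 days = Oct 4, 2013.
The damage estimate is finalized: Oct 4, 2013 + 10 days = Oct 14, 2013.
The claim is approved: Oct 14, 2013 + 11 days = Oct 25, 2013.
Payment is issued: Oct 25, 2013 + 43 days = Dec 7, 2013.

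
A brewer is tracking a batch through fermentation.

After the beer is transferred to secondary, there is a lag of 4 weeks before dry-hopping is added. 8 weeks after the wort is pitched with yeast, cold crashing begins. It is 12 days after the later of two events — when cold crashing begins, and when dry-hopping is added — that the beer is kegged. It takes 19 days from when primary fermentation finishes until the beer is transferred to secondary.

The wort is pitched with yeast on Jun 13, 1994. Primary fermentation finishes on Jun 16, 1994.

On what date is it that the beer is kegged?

The wort is pitched with yeast: Jun 13, 1994.
Cold crashing begins: Jun 13, 1994 + 8 weeks = Aug 8, 1994.
Primary fermentation finishes: Jun 16, 1994.
The beer is transferred to secondary: Jun 16, 1994 + 19 days = Jul 5, 1994.
Dry-hopping is added: Jul 5, 1994 + 4 weeks = Aug 2, 1994.
Both prerequisites met — cold crashing begins (Aug 8, 1994), dry-hopping is added (Aug 2, 1994); the later is Aug 8, 1994.
The beer is kegged: Aug 8, 1994 + 12 days = Aug 20, 1994.

Aug 20, 1994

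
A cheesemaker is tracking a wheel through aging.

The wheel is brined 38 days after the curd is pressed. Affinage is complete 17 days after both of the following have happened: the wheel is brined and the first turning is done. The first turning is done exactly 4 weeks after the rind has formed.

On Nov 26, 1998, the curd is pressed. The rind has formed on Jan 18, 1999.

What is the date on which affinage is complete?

Mar 4, 1999

The curd is pressed: Nov 26, 1998.
The wheel is brined: Nov 26, 1998 + 38 days = Jan 3, 1999.
The rind has formed: Jan 18, 1999.
The first turning is done: Jan 18, 1999 + 4 weeks = Feb 15, 1999.
Both prerequisites met — the wheel is brined (Jan 3, 1999), the first turning is done (Feb 15, 1999); the later is Feb 15, 1999.
Affinage is complete: Feb 15, 1999 + 17 days = Mar 4, 1999.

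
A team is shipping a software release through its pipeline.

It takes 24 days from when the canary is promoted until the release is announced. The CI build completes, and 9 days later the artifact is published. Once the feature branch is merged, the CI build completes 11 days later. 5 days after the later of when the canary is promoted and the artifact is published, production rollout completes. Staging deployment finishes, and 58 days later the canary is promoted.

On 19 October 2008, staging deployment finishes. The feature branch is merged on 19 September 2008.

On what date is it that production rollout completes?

21 December 2008

Staging deployment finishes: Oct 19, 2008.
The canary is promoted: Oct 19, 2008 + 58 days = Dec 16, 2008.
The feature branch is merged: Sep 19, 2008.
The CI build completes: Sep 19, 2008 + 11 days = Sep 30, 2008.
The artifact is published: Sep 30, 2008 + 9 days = Oct 9, 2008.
Both prerequisites met — the canary is promoted (Dec 16, 2008), the artifact is published (Oct 9, 2008); the later is Dec 16, 2008.
Production rollout completes: Dec 16, 2008 + 5 days = Dec 21, 2008.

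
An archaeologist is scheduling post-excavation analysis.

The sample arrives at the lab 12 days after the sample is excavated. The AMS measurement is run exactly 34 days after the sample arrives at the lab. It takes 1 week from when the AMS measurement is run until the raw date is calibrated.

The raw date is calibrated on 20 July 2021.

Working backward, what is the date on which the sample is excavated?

28 May 2021

The raw date is calibrated: Jul 20, 2021.
The AMS measurement is run: Jul 20, 2021 − 1 week = Jul 13, 2021.
The sample arrives at the lab: Jul 13, 2021 − 34 days = Jun 9, 2021.
The sample is excavated: Jun 9, 2021 − 12 days = May 28, 2021.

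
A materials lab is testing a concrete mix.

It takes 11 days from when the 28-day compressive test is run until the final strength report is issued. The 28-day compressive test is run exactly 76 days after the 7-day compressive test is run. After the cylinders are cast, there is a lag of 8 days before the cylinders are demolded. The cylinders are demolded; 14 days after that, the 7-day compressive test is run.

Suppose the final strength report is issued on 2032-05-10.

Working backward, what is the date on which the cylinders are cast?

The final strength report is issued: May 10, 2032.
The 28-day compressive test is run: May 10, 2032 − 11 days = Apr 29, 2032.
The 7-day compressive test is run: Apr 29, 2032 − 76 days = Feb 13, 2032.
The cylinders are demolded: Feb 13, 2032 − 14 days = Jan 30, 2032.
The cylinders are cast: Jan 30, 2032 − 8 days = Jan 22, 2032.

2032-01-22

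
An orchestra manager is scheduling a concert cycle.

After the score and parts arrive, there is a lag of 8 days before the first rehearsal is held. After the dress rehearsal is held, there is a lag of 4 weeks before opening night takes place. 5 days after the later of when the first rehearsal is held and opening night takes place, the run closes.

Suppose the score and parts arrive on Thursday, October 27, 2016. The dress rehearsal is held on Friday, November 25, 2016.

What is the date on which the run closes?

Wednesday, December 28, 2016

The score and parts arrive: Oct 27, 2016.
The first rehearsal is held: Oct 27, 2016 + 8 days = Nov 4, 2016.
The dress rehearsal is held: Nov 25, 2016.
Opening night takes place: Nov 25, 2016 + 4 weeks = Dec 23, 2016.
Both prerequisites met — the first rehearsal is held (Nov 4, 2016), opening night takes place (Dec 23, 2016); the later is Dec 23, 2016.
The run closes: Dec 23, 2016 + 5 days = Dec 28, 2016.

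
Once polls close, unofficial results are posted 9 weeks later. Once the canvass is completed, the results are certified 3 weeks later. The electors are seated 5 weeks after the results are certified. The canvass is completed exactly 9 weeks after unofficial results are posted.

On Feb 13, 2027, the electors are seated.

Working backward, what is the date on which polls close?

Aug 15, 2026

The electors are seated: Feb 13, 2027.
The results are certified: Feb 13, 2027 − 5 weeks = Jan 9, 2027.
The canvass is completed: Jan 9, 2027 − 3 weeks = Dec 19, 2026.
Unofficial results are posted: Dec 19, 2026 − 9 weeks = Oct 17, 2026.
Polls close: Oct 17, 2026 − 9 weeks = Aug 15, 2026.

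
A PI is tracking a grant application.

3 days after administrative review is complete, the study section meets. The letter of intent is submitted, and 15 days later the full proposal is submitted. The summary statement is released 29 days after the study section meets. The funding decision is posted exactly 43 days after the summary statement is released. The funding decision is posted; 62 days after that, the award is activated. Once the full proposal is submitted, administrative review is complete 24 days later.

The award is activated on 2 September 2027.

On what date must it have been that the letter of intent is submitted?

10 March 2027

The award is activated: Sep 2, 2027.
The funding decision is posted: Sep 2, 2027 − 62 days = Jul 2, 2027.
The summary statement is released: Jul 2, 2027 − 43 days = May 20, 2027.
The study section meets: May 20, 2027 − 29 days = Apr 21, 2027.
Administrative review is complete: Apr 21, 2027 − 3 days = Apr 18, 2027.
The full proposal is submitted: Apr 18, 2027 − 24 days = Mar 25, 2027.
The letter of intent is submitted: Mar 25, 2027 − 15 days = Mar 10, 2027.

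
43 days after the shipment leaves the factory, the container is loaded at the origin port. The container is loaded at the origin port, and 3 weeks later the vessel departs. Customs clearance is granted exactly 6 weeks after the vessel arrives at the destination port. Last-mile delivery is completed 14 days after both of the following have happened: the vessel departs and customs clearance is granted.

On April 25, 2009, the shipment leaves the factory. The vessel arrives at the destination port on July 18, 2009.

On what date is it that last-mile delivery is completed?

September 12, 2009

The shipment leaves the factory: Apr 25, 2009.
The container is loaded at the origin port: Apr 25, 2009 + 43 days = Jun 7, 2009.
The vessel departs: Jun 7, 2009 + 3 weeks = Jun 28, 2009.
The vessel arrives at the destination port: Jul 18, 2009.
Customs clearance is granted: Jul 18, 2009 + 6 weeks = Aug 29, 2009.
Both prerequisites met — the vessel departs (Jun 28, 2009), customs clearance is granted (Aug 29, 2009); the later is Aug 29, 2009.
Last-mile delivery is completed: Aug 29, 2009 + 14 days = Sep 12, 2009.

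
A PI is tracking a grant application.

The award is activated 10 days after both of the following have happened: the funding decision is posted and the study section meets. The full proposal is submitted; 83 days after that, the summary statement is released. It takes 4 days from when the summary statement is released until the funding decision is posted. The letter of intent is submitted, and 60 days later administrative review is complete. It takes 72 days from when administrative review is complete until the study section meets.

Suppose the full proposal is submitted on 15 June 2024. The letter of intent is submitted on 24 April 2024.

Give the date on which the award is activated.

20 September 2024

The full proposal is submitted: Jun 15, 2024.
The summary statement is released: Jun 15, 2024 + 83 days = Sep 6, 2024.
The funding decision is posted: Sep 6, 2024 + 4 days = Sep 10, 2024.
The letter of intent is submitted: Apr 24, 2024.
Administrative review is complete: Apr 24, 2024 + 60 days = Jun 23, 2024.
The study section meets: Jun 23, 2024 + 72 days = Sep 3, 2024.
Both prerequisites met — the funding decision is posted (Sep 10, 2024), the study section meets (Sep 3, 2024); the later is Sep 10, 2024.
The award is activated: Sep 10, 2024 + 10 days = Sep 20, 2024.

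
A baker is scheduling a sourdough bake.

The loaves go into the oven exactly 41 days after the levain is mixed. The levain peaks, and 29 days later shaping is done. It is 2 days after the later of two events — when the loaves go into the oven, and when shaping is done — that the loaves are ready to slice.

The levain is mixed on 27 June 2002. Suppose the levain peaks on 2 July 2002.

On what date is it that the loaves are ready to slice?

9 August 2002

The levain is mixed: Jun 27, 2002.
The loaves go into the oven: Jun 27, 2002 + 41 days = Aug 7, 2002.
The levain peaks: Jul 2, 2002.
Shaping is done: Jul 2, 2002 + 29 days = Jul 31, 2002.
Both prerequisites met — the loaves go into the oven (Aug 7, 2002), shaping is done (Jul 31, 2002); the later is Aug 7, 2002.
The loaves are ready to slice: Aug 7, 2002 + 2 days = Aug 9, 2002.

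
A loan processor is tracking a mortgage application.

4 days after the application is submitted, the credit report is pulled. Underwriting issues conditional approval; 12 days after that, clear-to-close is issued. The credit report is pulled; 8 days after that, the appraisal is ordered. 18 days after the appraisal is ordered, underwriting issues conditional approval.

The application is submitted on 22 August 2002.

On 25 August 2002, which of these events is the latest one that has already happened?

The application is submitted: Aug 22, 2002.
The credit report is pulled: Aug 22, 2002 + 4 days = Aug 26, 2002.
The appraisal is ordered: Aug 26, 2002 + 8 days = Sep 3, 2002.
Underwriting issues conditional approval: Sep 3, 2002 + 18 days = Sep 21, 2002.
Clear-to-close is issued: Sep 21, 2002 + 12 days = Oct 3, 2002.
Aug 25, 2002 falls between when the application is submitted (Aug 22, 2002) and when the credit report is pulled (Aug 26, 2002).

The application is submitted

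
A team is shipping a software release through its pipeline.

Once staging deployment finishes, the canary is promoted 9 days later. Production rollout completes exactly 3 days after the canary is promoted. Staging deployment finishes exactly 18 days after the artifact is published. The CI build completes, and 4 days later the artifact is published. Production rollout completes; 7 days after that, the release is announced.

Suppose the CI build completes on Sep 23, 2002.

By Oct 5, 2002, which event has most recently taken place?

The CI build completes: Sep 23, 2002.
The artifact is published: Sep 23, 2002 + 4 days = Sep 27, 2002.
Staging deployment finishes: Sep 27, 2002 + 18 days = Oct 15, 2002.
The canary is promoted: Oct 15, 2002 + 9 days = Oct 24, 2002.
Production rollout completes: Oct 24, 2002 + 3 days = Oct 27, 2002.
The release is announced: Oct 27, 2002 + 7 days = Nov 3, 2002.
Oct 5, 2002 falls between when the artifact is published (Sep 27, 2002) and when staging deployment finishes (Oct 15, 2002).

The artifact is published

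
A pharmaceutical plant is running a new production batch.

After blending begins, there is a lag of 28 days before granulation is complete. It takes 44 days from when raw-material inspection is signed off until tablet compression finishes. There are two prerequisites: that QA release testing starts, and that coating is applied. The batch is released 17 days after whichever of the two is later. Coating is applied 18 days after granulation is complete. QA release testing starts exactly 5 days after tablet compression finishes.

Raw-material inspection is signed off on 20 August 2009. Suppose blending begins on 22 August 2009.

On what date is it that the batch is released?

Raw-material inspection is signed off: Aug 20, 2009.
Tablet compression finishes: Aug 20, 2009 + 44 days = Oct 3, 2009.
QA release testing starts: Oct 3, 2009 + 5 days = Oct 8, 2009.
Blending begins: Aug 22, 2009.
Granulation is complete: Aug 22, 2009 + 28 days = Sep 19, 2009.
Coating is applied: Sep 19, 2009 + 18 days = Oct 7, 2009.
Both prerequisites met — QA release testing starts (Oct 8, 2009), coating is applied (Oct 7, 2009); the later is Oct 8, 2009.
The batch is released: Oct 8, 2009 + 17 days = Oct 25, 2009.

25 October 2009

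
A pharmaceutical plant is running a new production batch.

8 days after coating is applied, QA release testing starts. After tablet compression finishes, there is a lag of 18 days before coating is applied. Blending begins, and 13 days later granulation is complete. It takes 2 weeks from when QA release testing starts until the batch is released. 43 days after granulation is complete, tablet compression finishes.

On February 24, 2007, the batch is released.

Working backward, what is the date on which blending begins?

November 20, 2006

The batch is released: Feb 24, 2007.
QA release testing starts: Feb 24, 2007 − 2 weeks = Feb 10, 2007.
Coating is applied: Feb 10, 2007 − 8 days = Feb 2, 2007.
Tablet compression finishes: Feb 2, 2007 − 18 days = Jan 15, 2007.
Granulation is complete: Jan 15, 2007 − 43 days = Dec 3, 2006.
Blending begins: Dec 3, 2006 − 13 days = Nov 20, 2006.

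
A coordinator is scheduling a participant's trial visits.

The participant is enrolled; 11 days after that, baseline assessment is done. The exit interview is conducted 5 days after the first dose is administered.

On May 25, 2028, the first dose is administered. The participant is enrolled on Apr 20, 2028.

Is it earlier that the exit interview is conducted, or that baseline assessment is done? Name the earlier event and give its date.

Baseline assessment is done — May 1, 2028

The first dose is administered: May 25, 2028.
The exit interview is conducted: May 25, 2028 + 5 days = May 30, 2028.
The participant is enrolled: Apr 20, 2028.
Baseline assessment is done: Apr 20, 2028 + 11 days = May 1, 2028.
Comparing: the exit interview is conducted on May 30, 2028 vs baseline assessment is done on May 1, 2028. Earlier: baseline assessment is done.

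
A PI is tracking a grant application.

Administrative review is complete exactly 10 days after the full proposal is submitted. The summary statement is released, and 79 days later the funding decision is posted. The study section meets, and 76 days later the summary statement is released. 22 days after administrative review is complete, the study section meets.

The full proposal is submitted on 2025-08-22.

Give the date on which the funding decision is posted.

2026-02-25

The full proposal is submitted: Aug 22, 2025.
Administrative review is complete: Aug 22, 2025 + 10 days = Sep 1, 2025.
The study section meets: Sep 1, 2025 + 22 days = Sep 23, 2025.
The summary statement is released: Sep 23, 2025 + 76 days = Dec 8, 2025.
The funding decision is posted: Dec 8, 2025 + 79 days = Feb 25, 2026.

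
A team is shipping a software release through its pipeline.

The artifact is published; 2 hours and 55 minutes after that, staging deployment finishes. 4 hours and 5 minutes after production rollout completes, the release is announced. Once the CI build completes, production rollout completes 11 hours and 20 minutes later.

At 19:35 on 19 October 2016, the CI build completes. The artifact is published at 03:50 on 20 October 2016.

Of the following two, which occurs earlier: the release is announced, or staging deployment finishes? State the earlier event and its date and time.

The CI build completes: 19:35 Oct 19, 2016.
Production rollout completes: 19:35 Oct 19, 2016 + 11h20m = 06:55 Oct 20, 2016.
The release is announced: 06:55 Oct 20, 2016 + 4h05m = 11:00 Oct 20, 2016.
The artifact is published: 03:50 Oct 20, 2016.
Staging deployment finishes: 03:50 Oct 20, 2016 + 2h55m = 06:45 Oct 20, 2016.
Comparing: the release is announced at 11:00 Oct 20, 2016 vs staging deployment finishes at 06:45 Oct 20, 2016. Earlier: staging deployment finishes.

Staging deployment finishes — 06:45 on 20 October 2016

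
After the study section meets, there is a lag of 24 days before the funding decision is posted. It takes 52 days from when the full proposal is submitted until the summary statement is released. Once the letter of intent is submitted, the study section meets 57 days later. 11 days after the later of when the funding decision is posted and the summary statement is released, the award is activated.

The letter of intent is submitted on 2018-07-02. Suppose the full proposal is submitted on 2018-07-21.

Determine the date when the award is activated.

The letter of intent is submitted: Jul 2, 2018.
The study section meets: Jul 2, 2018 + 57 days = Aug 28, 2018.
The funding decision is posted: Aug 28, 2018 + 24 days = Sep 21, 2018.
The full proposal is submitted: Jul 21, 2018.
The summary statement is released: Jul 21, 2018 + 52 days = Sep 11, 2018.
Both prerequisites met — the funding decision is posted (Sep 21, 2018), the summary statement is released (Sep 11, 2018); the later is Sep 21, 2018.
The award is activated: Sep 21, 2018 + 11 days = Oct 2, 2018.

2018-10-02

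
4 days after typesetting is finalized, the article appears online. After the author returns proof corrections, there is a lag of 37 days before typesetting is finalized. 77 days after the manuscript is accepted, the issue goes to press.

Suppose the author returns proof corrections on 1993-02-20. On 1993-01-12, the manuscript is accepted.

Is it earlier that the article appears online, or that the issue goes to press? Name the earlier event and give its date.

The issue goes to press — 1993-03-30

The author returns proof corrections: Feb 20, 1993.
Typesetting is finalized: Feb 20, 1993 + 37 days = Mar 29, 1993.
The article appears online: Mar 29, 1993 + 4 days = Apr 2, 1993.
The manuscript is accepted: Jan 12, 1993.
The issue goes to press: Jan 12, 1993 + 77 days = Mar 30, 1993.
Comparing: the article appears online on Apr 2, 1993 vs the issue goes to press on Mar 30, 1993. Earlier: the issue goes to press.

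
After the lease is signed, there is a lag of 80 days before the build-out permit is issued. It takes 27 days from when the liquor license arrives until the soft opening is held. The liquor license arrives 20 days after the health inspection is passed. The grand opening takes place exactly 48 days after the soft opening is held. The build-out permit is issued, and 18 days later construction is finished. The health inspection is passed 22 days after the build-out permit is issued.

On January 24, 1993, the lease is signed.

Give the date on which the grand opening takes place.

The lease is signed: Jan 24, 1993.
The build-out permit is issued: Jan 24, 1993 + 80 days = Apr 14, 1993.
The health inspection is passed: Apr 14, 1993 + 22 days = May 6, 1993.
The liquor license arrives: May 6, 1993 + 20 days = May 26, 1993.
The soft opening is held: May 26, 1993 + 27 days = Jun 22, 1993.
The grand opening takes place: Jun 22, 1993 + 48 days = Aug 9, 1993.

August 9, 1993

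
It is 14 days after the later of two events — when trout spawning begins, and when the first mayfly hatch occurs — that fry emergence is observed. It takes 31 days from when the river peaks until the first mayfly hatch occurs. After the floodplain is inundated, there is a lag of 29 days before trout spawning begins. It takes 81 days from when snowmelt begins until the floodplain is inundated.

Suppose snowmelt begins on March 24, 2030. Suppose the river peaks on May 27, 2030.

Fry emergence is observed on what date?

July 26, 2030

Snowmelt begins: Mar 24, 2030.
The floodplain is inundated: Mar 24, 2030 + 81 days = Jun 13, 2030.
Trout spawning begins: Jun 13, 2030 + 29 days = Jul 12, 2030.
The river peaks: May 27, 2030.
The first mayfly hatch occurs: May 27, 2030 + 31 days = Jun 27, 2030.
Both prerequisites met — trout spawning begins (Jul 12, 2030), the first mayfly hatch occurs (Jun 27, 2030); the later is Jul 12, 2030.
Fry emergence is observed: Jul 12, 2030 + 14 days = Jul 26, 2030.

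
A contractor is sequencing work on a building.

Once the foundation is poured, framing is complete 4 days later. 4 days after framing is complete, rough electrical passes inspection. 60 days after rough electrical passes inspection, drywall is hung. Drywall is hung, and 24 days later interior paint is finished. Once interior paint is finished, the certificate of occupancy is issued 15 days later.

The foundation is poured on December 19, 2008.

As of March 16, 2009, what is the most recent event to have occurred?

Drywall is hung

The foundation is poured: Dec 19, 2008.
Framing is complete: Dec 19, 2008 + 4 days = Dec 23, 2008.
Rough electrical passes inspection: Dec 23, 2008 + 4 days = Dec 27, 2008.
Drywall is hung: Dec 27, 2008 + 60 days = Feb 25, 2009.
Interior paint is finished: Feb 25, 2009 + 24 days = Mar 21, 2009.
The certificate of occupancy is issued: Mar 21, 2009 + 15 days = Apr 5, 2009.
Mar 16, 2009 falls between when drywall is hung (Feb 25, 2009) and when interior paint is finished (Mar 21, 2009).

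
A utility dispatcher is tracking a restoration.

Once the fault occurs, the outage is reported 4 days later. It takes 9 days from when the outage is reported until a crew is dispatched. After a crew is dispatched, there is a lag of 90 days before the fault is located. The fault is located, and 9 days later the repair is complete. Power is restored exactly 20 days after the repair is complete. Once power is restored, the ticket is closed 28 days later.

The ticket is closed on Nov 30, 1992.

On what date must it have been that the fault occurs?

The ticket is closed: Nov 30, 1992.
Power is restored: Nov 30, 1992 − 28 days = Nov 2, 1992.
The repair is complete: Nov 2, 1992 − 20 days = Oct 13, 1992.
The fault is located: Oct 13, 1992 − 9 days = Oct 4, 1992.
A crew is dispatched: Oct 4, 1992 − 90 days = Jul 6, 1992.
The outage is reported: Jul 6, 1992 − 9 days = Jun 27, 1992.
The fault occurs: Jun 27, 1992 − 4 days = Jun 23, 1992.

Jun 23, 1992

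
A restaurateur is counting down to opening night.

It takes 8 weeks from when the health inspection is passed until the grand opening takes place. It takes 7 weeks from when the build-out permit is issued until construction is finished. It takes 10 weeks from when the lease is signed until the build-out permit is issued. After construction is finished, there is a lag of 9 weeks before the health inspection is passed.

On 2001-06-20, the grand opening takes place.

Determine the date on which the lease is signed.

The grand opening takes place: Jun 20, 2001.
The health inspection is passed: Jun 20, 2001 − 8 weeks = Apr 25, 2001.
Construction is finished: Apr 25, 2001 − 9 weeks = Feb 21, 2001.
The build-out permit is issued: Feb 21, 2001 − 7 weeks = Jan 3, 2001.
The lease is signed: Jan 3, 2001 − 10 weeks = Oct 25, 2000.

2000-10-25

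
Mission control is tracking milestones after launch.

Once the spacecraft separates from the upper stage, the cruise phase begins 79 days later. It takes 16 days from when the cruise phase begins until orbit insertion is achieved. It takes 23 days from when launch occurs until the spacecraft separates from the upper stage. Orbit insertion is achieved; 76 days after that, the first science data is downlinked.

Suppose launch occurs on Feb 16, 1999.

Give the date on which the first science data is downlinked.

Launch occurs: Feb 16, 1999.
The spacecraft separates from the upper stage: Feb 16, 1999 + 23 days = Mar 11, 1999.
The cruise phase begins: Mar 11, 1999 + 79 days = May 29, 1999.
Orbit insertion is achieved: May 29, 1999 + 16 days = Jun 14, 1999.
The first science data is downlinked: Jun 14, 1999 + 76 days = Aug 29, 1999.

Aug 29, 1999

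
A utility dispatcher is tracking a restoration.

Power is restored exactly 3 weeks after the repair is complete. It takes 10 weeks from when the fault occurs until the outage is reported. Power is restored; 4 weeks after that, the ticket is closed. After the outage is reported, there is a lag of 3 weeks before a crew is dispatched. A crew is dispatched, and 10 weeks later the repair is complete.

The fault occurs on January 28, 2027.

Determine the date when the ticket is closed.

August 26, 2027

The fault occurs: Jan 28, 2027.
The outage is reported: Jan 28, 2027 + 10 weeks = Apr 8, 2027.
A crew is dispatched: Apr 8, 2027 + 3 weeks = Apr 29, 2027.
The repair is complete: Apr 29, 2027 + 10 weeks = Jul 8, 2027.
Power is restored: Jul 8, 2027 + 3 weeks = Jul 29, 2027.
The ticket is closed: Jul 29, 2027 + 4 weeks = Aug 26, 2027.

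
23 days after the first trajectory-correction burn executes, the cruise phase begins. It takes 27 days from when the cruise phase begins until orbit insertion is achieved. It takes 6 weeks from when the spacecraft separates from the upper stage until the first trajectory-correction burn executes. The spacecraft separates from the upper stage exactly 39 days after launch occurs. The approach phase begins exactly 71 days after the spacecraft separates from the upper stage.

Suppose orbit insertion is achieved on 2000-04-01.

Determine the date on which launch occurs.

1999-11-22

Orbit insertion is achieved: Apr 1, 2000.
The cruise phase begins: Apr 1, 2000 − 27 days = Mar 5, 2000.
The first trajectory-correction burn executes: Mar 5, 2000 − 23 days = Feb 11, 2000.
The spacecraft separates from the upper stage: Feb 11, 2000 − 6 weeks = Dec 31, 1999.
Launch occurs: Dec 31, 1999 − 39 days = Nov 22, 1999.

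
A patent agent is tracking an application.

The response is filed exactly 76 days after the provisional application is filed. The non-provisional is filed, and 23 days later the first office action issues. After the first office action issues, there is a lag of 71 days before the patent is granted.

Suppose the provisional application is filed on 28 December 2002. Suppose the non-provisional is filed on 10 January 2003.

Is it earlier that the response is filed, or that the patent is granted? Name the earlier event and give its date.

The provisional application is filed: Dec 28, 2002.
The response is filed: Dec 28, 2002 + 76 days = Mar 14, 2003.
The non-provisional is filed: Jan 10, 2003.
The first office action issues: Jan 10, 2003 + 23 days = Feb 2, 2003.
The patent is granted: Feb 2, 2003 + 71 days = Apr 14, 2003.
Comparing: the response is filed on Mar 14, 2003 vs the patent is granted on Apr 14, 2003. Earlier: the response is filed.

The response is filed — 14 March 2003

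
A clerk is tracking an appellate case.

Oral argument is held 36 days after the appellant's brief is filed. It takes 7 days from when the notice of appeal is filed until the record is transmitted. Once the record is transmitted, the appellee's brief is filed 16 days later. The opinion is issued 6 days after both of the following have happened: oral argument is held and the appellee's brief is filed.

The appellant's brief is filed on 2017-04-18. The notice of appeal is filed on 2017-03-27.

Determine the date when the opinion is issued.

2017-05-30

The appellant's brief is filed: Apr 18, 2017.
Oral argument is held: Apr 18, 2017 + 36 days = May 24, 2017.
The notice of appeal is filed: Mar 27, 2017.
The record is transmitted: Mar 27, 2017 + 7 days = Apr 3, 2017.
The appellee's brief is filed: Apr 3, 2017 + 16 days = Apr 19, 2017.
Both prerequisites met — oral argument is held (May 24, 2017), the appellee's brief is filed (Apr 19, 2017); the later is May 24, 2017.
The opinion is issued: May 24, 2017 + 6 days = May 30, 2017.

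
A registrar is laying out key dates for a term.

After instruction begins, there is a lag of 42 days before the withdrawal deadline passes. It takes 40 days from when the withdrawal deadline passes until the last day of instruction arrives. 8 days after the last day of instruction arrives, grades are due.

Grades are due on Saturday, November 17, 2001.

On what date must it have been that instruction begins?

Grades are due: Nov 17, 2001.
The last day of instruction arrives: Nov 17, 2001 − 8 days = Nov 9, 2001.
The withdrawal deadline passes: Nov 9, 2001 − 40 days = Sep 30, 2001.
Instruction begins: Sep 30, 2001 − 42 days = Aug 19, 2001.

Sunday, August 19, 2001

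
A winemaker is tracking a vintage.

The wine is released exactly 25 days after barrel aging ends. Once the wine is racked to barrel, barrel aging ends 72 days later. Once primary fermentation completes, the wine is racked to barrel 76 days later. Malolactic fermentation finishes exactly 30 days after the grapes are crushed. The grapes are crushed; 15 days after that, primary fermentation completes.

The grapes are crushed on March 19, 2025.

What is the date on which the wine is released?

The grapes are crushed: Mar 19, 2025.
Primary fermentation completes: Mar 19, 2025 + 15 days = Apr 3, 2025.
The wine is racked to barrel: Apr 3, 2025 + 76 days = Jun 18, 2025.
Barrel aging ends: Jun 18, 2025 + 72 days = Aug 29, 2025.
The wine is released: Aug 29, 2025 + 25 days = Sep 23, 2025.

September 23, 2025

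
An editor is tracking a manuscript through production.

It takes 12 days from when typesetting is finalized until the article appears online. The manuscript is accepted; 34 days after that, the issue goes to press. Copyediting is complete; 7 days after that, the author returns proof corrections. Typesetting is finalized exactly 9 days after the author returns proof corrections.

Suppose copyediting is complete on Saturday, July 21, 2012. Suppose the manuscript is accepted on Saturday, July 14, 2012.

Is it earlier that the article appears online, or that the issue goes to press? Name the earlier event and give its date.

The issue goes to press — Friday, August 17, 2012

Copyediting is complete: Jul 21, 2012.
The author returns proof corrections: Jul 21, 2012 + 7 days = Jul 28, 2012.
Typesetting is finalized: Jul 28, 2012 + 9 days = Aug 6, 2012.
The article appears online: Aug 6, 2012 + 12 days = Aug 18, 2012.
The manuscript is accepted: Jul 14, 2012.
The issue goes to press: Jul 14, 2012 + 34 days = Aug 17, 2012.
Comparing: the article appears online on Aug 18, 2012 vs the issue goes to press on Aug 17, 2012. Earlier: the issue goes to press.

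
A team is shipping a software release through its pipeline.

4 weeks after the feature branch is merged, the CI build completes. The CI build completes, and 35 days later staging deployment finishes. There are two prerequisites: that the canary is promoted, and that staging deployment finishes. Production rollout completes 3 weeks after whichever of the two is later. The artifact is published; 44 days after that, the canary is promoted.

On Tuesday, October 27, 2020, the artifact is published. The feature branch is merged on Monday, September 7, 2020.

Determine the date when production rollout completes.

The artifact is published: Oct 27, 2020.
The canary is promoted: Oct 27, 2020 + 44 days = Dec 10, 2020.
The feature branch is merged: Sep 7, 2020.
The CI build completes: Sep 7, 2020 + 4 weeks = Oct 5, 2020.
Staging deployment finishes: Oct 5, 2020 + 35 days = Nov 9, 2020.
Both prerequisites met — the canary is promoted (Dec 10, 2020), staging deployment finishes (Nov 9, 2020); the later is Dec 10, 2020.
Production rollout completes: Dec 10, 2020 + 3 weeks = Dec 31, 2020.

Thursday, December 31, 2020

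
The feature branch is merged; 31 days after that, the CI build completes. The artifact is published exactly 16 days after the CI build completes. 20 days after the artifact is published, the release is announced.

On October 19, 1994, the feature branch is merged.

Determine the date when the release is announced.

The feature branch is merged: Oct 19, 1994.
The CI build completes: Oct 19, 1994 + 31 days = Nov 19, 1994.
The artifact is published: Nov 19, 1994 + 16 days = Dec 5, 1994.
The release is announced: Dec 5, 1994 + 20 days = Dec 25, 1994.

December 25, 1994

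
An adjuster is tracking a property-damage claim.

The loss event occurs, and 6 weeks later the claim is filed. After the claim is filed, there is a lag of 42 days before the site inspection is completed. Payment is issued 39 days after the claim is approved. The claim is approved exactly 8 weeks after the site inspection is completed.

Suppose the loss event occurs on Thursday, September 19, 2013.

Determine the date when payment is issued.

The loss event occurs: Sep 19, 2013.
The claim is filed: Sep 19, 2013 + 6 weeks = Oct 31, 2013.
The site inspection is completed: Oct 31, 2013 + 42 days = Dec 12, 2013.
The claim is approved: Dec 12, 2013 + 8 weeks = Feb 6, 2014.
Payment is issued: Feb 6, 2014 + 39 days = Mar 17, 2014.

Monday, March 17, 2014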